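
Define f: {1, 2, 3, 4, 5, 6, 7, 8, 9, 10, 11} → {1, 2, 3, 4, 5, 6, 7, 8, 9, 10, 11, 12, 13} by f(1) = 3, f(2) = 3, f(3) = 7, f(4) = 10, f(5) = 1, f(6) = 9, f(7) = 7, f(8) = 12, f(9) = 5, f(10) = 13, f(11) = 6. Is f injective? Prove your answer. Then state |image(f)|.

9

f(1) = 3 = f(2) with 1 ≠ 2, so f is not injective.
The image of f is {1, 3, 5, 6, 7, 9, 10, 12, 13}, which has 9 elements.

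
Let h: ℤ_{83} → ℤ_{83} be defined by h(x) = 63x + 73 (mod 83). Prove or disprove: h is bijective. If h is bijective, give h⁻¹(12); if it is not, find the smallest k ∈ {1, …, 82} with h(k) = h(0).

57

By definition, injectivity means: for all u, v in the domain, h(u) = h(v) implies u = v.
Suppose h(u) = h(v) in ℤ_{83}. Then 63u + 73 ≡ 63v + 73 (mod 83), thus 63(u − v) ≡ 0 (mod 83).
Since gcd(63, 83) = 1, 63 is invertible modulo 83, so u − v ≡ 0 (mod 83), i.e. u = v.
We now compute 63⁻¹ mod 83 explicitly. Euclid's algorithm: 83 = 1·63 + 20, 63 = 3·20 + 3, 20 = 6·3 + 2, 3 = 1·2 + 1; back-substituting gives 1 = 29·63 − 22·83, so 63⁻¹ ≡ 29 (mod 83).
For any y ∈ ℤ_{83}, x = 29(y − 73) mod 83 satisfies h(x) = 63·29(y − 73) + 73 ≡ y (since 63·29 ≡ 1 mod 83). So every y has a preimage.
So h is bijective.
Since h is bijective, we compute h⁻¹(12): solve 63x + 73 ≡ 12 (mod 83), i.e. 63x ≡ 22 (mod 83).
Multiplying by 63⁻¹ = 29 gives x ≡ 29·22 = 638 = 7·83 + 57 ≡ 57 (mod 83).
Check: h(57) = 63·57 + 73 = 3664 = 44·83 + 12 ≡ 12 (mod 83).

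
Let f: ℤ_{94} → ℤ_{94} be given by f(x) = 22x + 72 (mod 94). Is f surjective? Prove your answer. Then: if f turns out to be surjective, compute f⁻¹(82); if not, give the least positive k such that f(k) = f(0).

By definition, surjectivity means every element of the codomain has a preimage under f.
Since gcd(22, 94) = 2, we have 22x ≡ 0 (mod 2) for all x, so f(x) ≡ 0 (mod 2).
But 1 ≢ 0 (mod 2), so 1 ∈ ℤ_{94} has no preimage. Thus f is not surjective.
Since f is not surjective, we find the least positive k with f(k) = f(0): this means 22k ≡ 0 (mod 94), i.e. 94 ∣ 22k. Since gcd(22, 94) = 2, dividing through by 2 this holds exactly when 47 ∣ 11k, and as gcd(11, 47) = 1, exactly when 47 ∣ k.
The smallest positive such k is 47.

47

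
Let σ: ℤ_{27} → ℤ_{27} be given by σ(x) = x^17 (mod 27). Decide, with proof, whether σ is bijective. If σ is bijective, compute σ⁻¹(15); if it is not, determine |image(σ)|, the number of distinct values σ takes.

19

σ(0) = 0^17 = 0.
σ(3): Repeated squaring mod 27: 3^1 ≡ 3, 3^2 ≡ 3² = 9, 3^4 ≡ 9² = 81 ≡ 0, 3^8 ≡ 0² = 0, 3^16 ≡ 0² = 0. Since 17 = 16 + 1, 3^17 ≡ 0·3: 0·3 = 0. So 3^17 ≡ 0 (mod 27).
So σ(0) = σ(3) = 0 while 0 ≠ 3, therefore σ is not injective, hence not bijective.
Since σ is not bijective, we determine |image(σ)|. Computing x^17 mod 27 for each x (by repeated squaring, reducing mod 27 at every step), the values σ(0), σ(1), …, σ(26) are: 0, 1, 14, 0, 7, 11, 0, 4, 17, 0, 19, 5, 0, 25, 2, 0, 22, 8, 0, 10, 23, 0, 16, 20, 0, 13, 26.
The distinct values are {0, 1, 2, 4, 5, 7, 8, 10, 11, 13, 14, 16, 17, 19, 20, 22, 23, 25, 26}; there are 19 of them.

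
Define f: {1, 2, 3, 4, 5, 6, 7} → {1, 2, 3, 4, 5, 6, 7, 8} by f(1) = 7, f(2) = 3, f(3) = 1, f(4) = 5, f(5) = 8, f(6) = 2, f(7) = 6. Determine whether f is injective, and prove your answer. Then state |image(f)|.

7

The values f(1), …, f(7) are 7, 3, 1, 5, 8, 2, 6 — all distinct.
So f(a) = f(b) only when a = b, and f is injective.
The image of f is {1, 2, 3, 5, 6, 7, 8}, which has 7 elements.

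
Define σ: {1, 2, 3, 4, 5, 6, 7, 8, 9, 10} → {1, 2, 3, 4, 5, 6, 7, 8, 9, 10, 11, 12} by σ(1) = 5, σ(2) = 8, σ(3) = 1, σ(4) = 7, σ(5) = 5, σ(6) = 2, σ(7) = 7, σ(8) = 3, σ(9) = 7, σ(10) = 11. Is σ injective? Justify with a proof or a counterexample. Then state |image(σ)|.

7

σ(1) = 5 = σ(5) with 1 ≠ 5, so σ is not injective.
The image of σ is {1, 2, 3, 5, 7, 8, 11}, which has 7 elements.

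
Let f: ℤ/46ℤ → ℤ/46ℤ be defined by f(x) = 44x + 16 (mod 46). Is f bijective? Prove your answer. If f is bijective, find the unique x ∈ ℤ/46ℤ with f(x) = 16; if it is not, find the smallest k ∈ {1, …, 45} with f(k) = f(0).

We have gcd(44, 46) = 2 > 1. Taking a = 0 and b = 23: f(0) = 16 and f(23) = 44·23 + 16 = 1028 ≡ 16 (mod 46).
So f(0) = f(23) while 0 ≠ 23, so f is not injective, hence not bijective.
Since f is not bijective, we find the least positive k with f(k) = f(0): this means 44k ≡ 0 (mod 46), i.e. 46 ∣ 44k. Since gcd(44, 46) = 2, dividing through by 2 this holds exactly when 23 ∣ 22k, and as gcd(22, 23) = 1, exactly when 23 ∣ k.
The smallest positive such k is 23.

23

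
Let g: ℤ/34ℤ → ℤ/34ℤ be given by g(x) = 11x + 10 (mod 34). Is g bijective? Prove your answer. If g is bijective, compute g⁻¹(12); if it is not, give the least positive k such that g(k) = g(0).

If g(x_1) = g(x_2), then 11x_1 ≡ 11x_2 (mod 34). Because gcd(11, 34) = 1, we may cancel 11 to get x_1 ≡ x_2 (mod 34).
We now compute 11⁻¹ mod 34 explicitly. Euclid's algorithm: 34 = 3·11 + 1; back-substituting gives 1 = 31·11 − 10·34, so 11⁻¹ ≡ 31 (mod 34).
Then y ↦ 31(y − 10) is a two-sided inverse to g, so every y ∈ ℤ/34ℤ has a preimage.
Therefore g is bijective.
Since g is bijective, we compute g⁻¹(12): solve 11x + 10 ≡ 12 (mod 34), i.e. 11x ≡ 2 (mod 34).
Multiplying by 11⁻¹ = 31 gives x ≡ 31·2 = 62 = 1·34 + 28 ≡ 28 (mod 34).
Check: g(28) = 11·28 + 10 = 318 = 9·34 + 12 ≡ 12 (mod 34).

28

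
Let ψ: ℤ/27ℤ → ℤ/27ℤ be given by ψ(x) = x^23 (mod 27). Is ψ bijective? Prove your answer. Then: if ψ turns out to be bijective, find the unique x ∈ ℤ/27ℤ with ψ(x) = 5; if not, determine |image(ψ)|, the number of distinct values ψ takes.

ψ(0) = 0^23 = 0.
ψ(3): Repeated squaring mod 27: 3^1 ≡ 3, 3^2 ≡ 3² = 9, 3^4 ≡ 9² = 81 ≡ 0, 3^8 ≡ 0² = 0, 3^16 ≡ 0² = 0. Since 23 = 16 + 4 + 2 + 1, 3^23 ≡ 0·0·9·3: 0·0 = 0, then 0·9 = 0, then 0·3 = 0. So 3^23 ≡ 0 (mod 27).
So ψ(0) = ψ(3) = 0 while 0 ≠ 3, so ψ is not injective, hence not bijective.
Since ψ is not bijective, we determine |image(ψ)|. Computing x^23 mod 27 for each x (by repeated squaring, reducing mod 27 at every step), the values ψ(0), ψ(1), …, ψ(26) are: 0, 1, 5, 0, 25, 20, 0, 13, 17, 0, 19, 23, 0, 16, 11, 0, 4, 8, 0, 10, 14, 0, 7, 2, 0, 22, 26.
The distinct values are {0, 1, 2, 4, 5, 7, 8, 10, 11, 13, 14, 16, 17, 19, 20, 22, 23, 25, 26}; there are 19 of them.

19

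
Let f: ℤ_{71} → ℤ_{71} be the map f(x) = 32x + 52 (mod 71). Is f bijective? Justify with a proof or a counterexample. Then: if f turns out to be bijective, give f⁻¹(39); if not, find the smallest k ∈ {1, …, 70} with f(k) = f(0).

24

If f(a) = f(b), then 32a ≡ 32b (mod 71). Because gcd(32, 71) = 1, we may cancel 32 to get a ≡ b (mod 71).
We now compute 32⁻¹ mod 71 explicitly. Euclid's algorithm: 71 = 2·32 + 7, 32 = 4·7 + 4, 7 = 1·4 + 3, 4 = 1·3 + 1; back-substituting gives 1 = 20·32 − 9·71, so 32⁻¹ ≡ 20 (mod 71).
For any y ∈ ℤ_{71}, x = 20(y − 52) mod 71 satisfies f(x) = 32·20(y − 52) + 52 ≡ y (since 32·20 ≡ 1 mod 71). So every y has a preimage.
Thus f is bijective.
Since f is bijective, we compute f⁻¹(39): solve 32x + 52 ≡ 39 (mod 71), i.e. 32x ≡ 58 (mod 71).
Multiplying by 32⁻¹ = 20 gives x ≡ 20·58 = 1160 = 16·71 + 24 ≡ 24 (mod 71).
Check: f(24) = 32·24 + 52 = 820 = 11·71 + 39 ≡ 39 (mod 71).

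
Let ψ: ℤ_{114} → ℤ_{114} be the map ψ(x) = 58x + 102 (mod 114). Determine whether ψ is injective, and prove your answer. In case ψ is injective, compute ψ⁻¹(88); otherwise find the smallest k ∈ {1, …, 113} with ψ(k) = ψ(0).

57

We have gcd(58, 114) = 2 > 1. Taking a = 0 and b = 57: ψ(0) = 102 and ψ(57) = 58·57 + 102 = 3408 ≡ 102 (mod 114).
So ψ(0) = ψ(57) while 0 ≠ 57, therefore ψ is not injective.
Since ψ is not injective, we find the least positive k with ψ(k) = ψ(0): this means 58k ≡ 0 (mod 114), i.e. 114 ∣ 58k. Since gcd(58, 114) = 2, dividing through by 2 this holds exactly when 57 ∣ 29k, and as gcd(29, 57) = 1, exactly when 57 ∣ k.
The smallest positive such k is 57.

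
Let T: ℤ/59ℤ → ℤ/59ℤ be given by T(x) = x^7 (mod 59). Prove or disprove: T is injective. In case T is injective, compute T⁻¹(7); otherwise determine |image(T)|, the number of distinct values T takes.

36

Since 59 is prime, the nonzero elements of ℤ/59ℤ form a cyclic group of order 58.
As gcd(7, 58) = 1, raising to the 7th power is a bijection on this group: if a^7 ≡ b^7 then (ab^{−1})^7 = 1, and the only element of order dividing gcd(7, 58) = 1 is 1, so a = b.
With T(0) = 0 this makes T injective on all of ℤ/59ℤ, hence bijective (finite equal-size domain and codomain). In particular T is injective.
Since T is injective, we find the preimage of 7. The inverse of x ↦ x^7 on (ℤ/59ℤ)^× is x ↦ x^25, because 7·25 = 175 = 3·58 + 1 ≡ 1 (mod 58) and x^{58} = 1 for x ≠ 0 (Fermat). So T⁻¹(7) = 7^25 mod 59.
Repeated squaring mod 59: 7^1 ≡ 7, 7^2 ≡ 7² = 49, 7^4 ≡ 49² = 2401 ≡ 41, 7^8 ≡ 41² = 1681 ≡ 29, 7^16 ≡ 29² = 841 ≡ 15. Since 25 = 16 + 8 + 1, 7^25 ≡ 15·29·7: 15·29 = 435 ≡ 22, then 22·7 = 154 ≡ 36. So 7^25 ≡ 36 (mod 59).
Hence T⁻¹(7) = 36.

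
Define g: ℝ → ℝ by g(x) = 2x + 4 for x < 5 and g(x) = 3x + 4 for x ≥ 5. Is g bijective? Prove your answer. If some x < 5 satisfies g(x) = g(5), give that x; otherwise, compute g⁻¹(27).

23/3

Both pieces are strictly increasing (slopes 2 and 3), so each is injective on its own interval.
The left piece maps (−∞, 5) onto (−∞, 14); the right piece maps [5, ∞) onto [19, ∞).
The images leave a gap (14 has no preimage), so g is not surjective, hence not bijective.
Because the two images are disjoint, no x < 5 has g(x) = g(5), so we compute g⁻¹(27): 27 lies in [19, ∞), so solve 3x + 4 = 27: x = (27 − 4)/3 = 23/3.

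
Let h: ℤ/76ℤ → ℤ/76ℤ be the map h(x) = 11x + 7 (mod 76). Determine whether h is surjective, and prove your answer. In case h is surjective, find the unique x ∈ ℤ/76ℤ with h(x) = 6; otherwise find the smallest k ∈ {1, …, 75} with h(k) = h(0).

Since gcd(11, 76) = 1, 11 is invertible modulo 76. Euclid's algorithm: 76 = 6·11 + 10, 11 = 1·10 + 1; back-substituting gives 1 = 7·11 − 1·76, so 11⁻¹ ≡ 7 (mod 76).
For any y ∈ ℤ/76ℤ, x = 7(y − 7) mod 76 satisfies h(x) = 11·7(y − 7) + 7 ≡ y (since 11·7 ≡ 1 mod 76). So every y has a preimage.
Therefore h is surjective.
Since h is surjective, we find h⁻¹(6): we need 11x ≡ 6 − 7 ≡ 75 (mod 76). Using 11⁻¹ = 7: x ≡ 7·75 = 525 = 6·76 + 69, so x = 69.
Check: h(69) = 11·69 + 7 = 766 = 10·76 + 6 ≡ 6 (mod 76).

69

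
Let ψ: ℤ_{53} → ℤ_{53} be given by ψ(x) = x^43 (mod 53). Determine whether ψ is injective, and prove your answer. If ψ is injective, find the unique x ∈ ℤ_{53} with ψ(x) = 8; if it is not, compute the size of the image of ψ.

3

Since 53 is prime, the nonzero elements of ℤ_{53} form a cyclic group of order 52.
As gcd(43, 52) = 1, raising to the 43rd power is a bijection on this group: if a^43 ≡ b^43 then (ab^{−1})^43 = 1, and the only element of order dividing gcd(43, 52) = 1 is 1, so a = b.
With ψ(0) = 0 this makes ψ injective on all of ℤ_{53}, hence bijective (finite equal-size domain and codomain). In particular ψ is injective.
Since ψ is injective, we find the preimage of 8. The inverse of x ↦ x^43 on (ℤ_{53})^× is x ↦ x^23, because 43·23 = 989 = 19·52 + 1 ≡ 1 (mod 52) and x^{52} = 1 for x ≠ 0 (Fermat). So ψ⁻¹(8) = 8^23 mod 53.
Repeated squaring mod 53: 8^1 ≡ 8, 8^2 ≡ 8² = 64 ≡ 11, 8^4 ≡ 11² = 121 ≡ 15, 8^8 ≡ 15² = 225 ≡ 13, 8^16 ≡ 13² = 169 ≡ 10. Since 23 = 16 + 4 + 2 + 1, 8^23 ≡ 10·15·11·8: 10·15 = 150 ≡ 44, then 44·11 = 484 ≡ 7, then 7·8 = 56 ≡ 3. So 8^23 ≡ 3 (mod 53).
Hence ψ⁻¹(8) = 3.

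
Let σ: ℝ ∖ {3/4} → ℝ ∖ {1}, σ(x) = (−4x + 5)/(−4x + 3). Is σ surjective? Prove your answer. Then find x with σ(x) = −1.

For any y ≠ 1, solving y(−4x + 3) = −4x + 5 for x gives a well-defined x ≠ 3/4. So σ is surjective.
Solving σ(x) = −1: cross-multiplying gives −4x + 5 = −1(−4x + 3), which rearranges to −8x = −8, so x = 1.

1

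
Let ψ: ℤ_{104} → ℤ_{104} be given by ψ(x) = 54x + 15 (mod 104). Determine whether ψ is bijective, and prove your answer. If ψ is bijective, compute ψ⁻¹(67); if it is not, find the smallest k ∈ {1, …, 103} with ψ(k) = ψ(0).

Recall that ψ is injective if ψ(x_1) = ψ(x_2) implies x_1 = x_2.
We have gcd(54, 104) = 2 > 1. Taking x_1 = 0 and x_2 = 52: ψ(0) = 15 and ψ(52) = 54·52 + 15 = 2823 ≡ 15 (mod 104).
So ψ(0) = ψ(52) while 0 ≠ 52, therefore ψ is not injective, hence not bijective.
Since ψ is not bijective, we find the least positive k with ψ(k) = ψ(0): this means 54k ≡ 0 (mod 104), i.e. 104 ∣ 54k. Since gcd(54, 104) = 2, dividing through by 2 this holds exactly when 52 ∣ 27k, and as gcd(27, 52) = 1, exactly when 52 ∣ k.
The smallest positive such k is 52.

52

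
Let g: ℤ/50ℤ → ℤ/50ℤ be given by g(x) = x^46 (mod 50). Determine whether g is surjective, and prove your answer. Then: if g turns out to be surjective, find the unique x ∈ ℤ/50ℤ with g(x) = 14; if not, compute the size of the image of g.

22

g(0) = 0^46 = 0.
g(10): Repeated squaring mod 50: 10^1 ≡ 10, 10^2 ≡ 10² = 100 ≡ 0, 10^4 ≡ 0² = 0, 10^8 ≡ 0² = 0, 10^16 ≡ 0² = 0, 10^32 ≡ 0² = 0. Since 46 = 32 + 8 + 4 + 2, 10^46 ≡ 0·0·0·0: 0·0 = 0, then 0·0 = 0, then 0·0 = 0. So 10^46 ≡ 0 (mod 50).
So g(0) = g(10) = 0 while 0 ≠ 10, therefore g is not injective.
A non-injective map from the 50-element set ℤ/50ℤ to itself takes at most 49 distinct values, so it cannot be surjective. Thus g is not surjective.
Since g is not surjective, we determine |image(g)|. Computing x^46 mod 50 for each x (by repeated squaring, reducing mod 50 at every step), the values g(0), g(1), …, g(49) are: 0, 1, 14, 29, 46, 25, 6, 49, 44, 41, 0, 11, 34, 9, 36, 25, 16, 19, 24, 31, 0, 21, 4, 39, 26, 25, 26, 39, 4, 21, 0, 31, 24, 19, 16, 25, 36, 9, 34, 11, 0, 41, 44, 49, 6, 25, 46, 29, 14, 1.
The distinct values are {0, 1, 4, 6, 9, 11, 14, 16, 19, 21, 24, 25, 26, 29, 31, 34, 36, 39, 41, 44, 46, 49}; there are 22 of them.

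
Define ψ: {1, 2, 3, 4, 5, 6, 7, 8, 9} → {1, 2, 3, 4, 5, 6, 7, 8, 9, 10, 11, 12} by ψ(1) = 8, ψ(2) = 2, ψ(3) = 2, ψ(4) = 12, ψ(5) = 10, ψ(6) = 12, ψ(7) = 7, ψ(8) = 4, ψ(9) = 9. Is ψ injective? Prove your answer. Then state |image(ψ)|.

7

ψ(2) = 2 = ψ(3) with 2 ≠ 3, so ψ is not injective.
The image of ψ is {2, 4, 7, 8, 9, 10, 12}, which has 7 elements.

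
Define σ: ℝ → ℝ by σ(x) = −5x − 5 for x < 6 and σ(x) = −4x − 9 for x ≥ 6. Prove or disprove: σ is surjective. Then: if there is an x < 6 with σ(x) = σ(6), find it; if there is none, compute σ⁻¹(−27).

Both pieces are strictly decreasing (slopes −5 and −4), so each is injective on its own interval.
The left piece maps (−∞, 6) onto (−35, ∞); the right piece maps [6, ∞) onto (−∞, −33].
The union (−35, ∞) ∪ (−∞, −33] covers ℝ, so σ is surjective.
For the follow-up: the images overlap, so an x < 6 with σ(x) = σ(6) exists. σ(6) = −33; solving −5x − 5 = −33 for x < 6 gives x = (−33 + 5)/(−5) = 28/5.

28/5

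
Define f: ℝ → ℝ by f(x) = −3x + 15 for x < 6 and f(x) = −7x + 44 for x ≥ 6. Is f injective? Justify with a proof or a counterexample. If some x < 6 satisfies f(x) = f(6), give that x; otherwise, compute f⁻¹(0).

13/3

Both pieces are strictly decreasing (slopes −3 and −7), so each is injective on its own interval.
The left piece maps (−∞, 6) onto (−3, ∞); the right piece maps [6, ∞) onto (−∞, 2].
These images overlap. In particular f(6) = 2 (right piece), and solving −3x + 15 = 2 on the left piece gives x = 13/3 < 6.
So f(13/3) = f(6) with 13/3 ≠ 6, and f is not injective. This x = 13/3 is the requested value below 6.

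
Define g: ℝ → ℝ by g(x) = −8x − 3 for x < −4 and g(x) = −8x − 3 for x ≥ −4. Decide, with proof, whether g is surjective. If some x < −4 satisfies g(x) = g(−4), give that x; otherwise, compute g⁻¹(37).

-5

Both pieces are strictly decreasing (slopes −8 and −8), so each is injective on its own interval.
The left piece maps (−∞, −4) onto (29, ∞); the right piece maps [−4, ∞) onto (−∞, 29].
These images together cover ℝ, so g is surjective.
Because the two images are disjoint, no x < −4 has g(x) = g(−4), so we compute g⁻¹(37): 37 lies in (29, ∞), so solve −8x − 3 = 37: x = (37 + 3)/(−8) = −5.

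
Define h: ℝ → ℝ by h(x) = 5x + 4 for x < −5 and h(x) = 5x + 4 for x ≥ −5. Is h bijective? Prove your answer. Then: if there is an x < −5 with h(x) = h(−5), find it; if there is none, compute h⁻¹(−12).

Both pieces are strictly increasing (slopes 5 and 5), so each is injective on its own interval.
The left piece maps (−∞, −5) onto (−∞, −21); the right piece maps [−5, ∞) onto [−21, ∞).
Since −21 = −21, the images partition ℝ: h is injective and surjective, hence bijective.
Because the two images are disjoint, no x < −5 has h(x) = h(−5), so we compute h⁻¹(−12): −12 lies in [−21, ∞), so solve 5x + 4 = −12: x = (−12 − 4)/5 = −16/5.

-16/5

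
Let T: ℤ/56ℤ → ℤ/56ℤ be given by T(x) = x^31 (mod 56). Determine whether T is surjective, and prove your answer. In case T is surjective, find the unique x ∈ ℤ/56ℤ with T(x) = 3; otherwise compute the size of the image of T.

35

T(0) = 0^31 = 0.
T(14): Repeated squaring mod 56: 14^1 ≡ 14, 14^2 ≡ 14² = 196 ≡ 28, 14^4 ≡ 28² = 784 ≡ 0, 14^8 ≡ 0² = 0, 14^16 ≡ 0² = 0. Since 31 = 16 + 8 + 4 + 2 + 1, 14^31 ≡ 0·0·0·28·14: 0·0 = 0, then 0·0 = 0, then 0·28 = 0, then 0·14 = 0. So 14^31 ≡ 0 (mod 56).
So T(0) = T(14) = 0 while 0 ≠ 14, therefore T is not injective.
A non-injective map from the 56-element set ℤ/56ℤ to itself takes at most 55 distinct values, so it cannot be surjective. Hence T is not surjective.
Since T is not surjective, we determine |image(T)|. Computing x^31 mod 56 for each x (by repeated squaring, reducing mod 56 at every step), the values T(0), T(1), …, T(55) are: 0, 1, 16, 3, 32, 5, 48, 7, 8, 9, 24, 11, 40, 13, 0, 15, 16, 17, 32, 19, 48, 21, 8, 23, 24, 25, 40, 27, 0, 29, 16, 31, 32, 33, 48, 35, 8, 37, 24, 39, 40, 41, 0, 43, 16, 45, 32, 47, 48, 49, 8, 51, 24, 53, 40, 55.
The distinct values are {0, 1, 3, 5, 7, 8, 9, 11, 13, 15, 16, 17, 19, 21, 23, 24, 25, 27, 29, 31, 32, 33, 35, 37, 39, 40, 41, 43, 45, 47, 48, 49, 51, 53, 55}; there are 35 of them.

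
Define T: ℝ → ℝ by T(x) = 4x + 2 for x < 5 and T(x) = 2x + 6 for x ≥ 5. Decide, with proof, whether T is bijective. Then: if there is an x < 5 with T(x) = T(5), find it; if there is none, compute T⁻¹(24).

7/2

Both pieces are strictly increasing (slopes 4 and 2), so each is injective on its own interval.
The left piece maps (−∞, 5) onto (−∞, 22); the right piece maps [5, ∞) onto [16, ∞).
These images overlap. In particular T(5) = 16 (right piece), and solving 4x + 2 = 16 on the left piece gives x = 7/2 < 5.
So T(7/2) = T(5) with 7/2 ≠ 5, and T is not injective, hence not bijective. This x = 7/2 is the requested value below 5.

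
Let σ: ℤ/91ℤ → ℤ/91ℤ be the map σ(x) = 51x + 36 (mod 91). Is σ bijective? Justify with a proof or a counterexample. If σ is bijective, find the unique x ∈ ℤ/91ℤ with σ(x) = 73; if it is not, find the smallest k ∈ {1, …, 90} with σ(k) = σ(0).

If σ(x_1) = σ(x_2), then 51x_1 ≡ 51x_2 (mod 91). Because gcd(51, 91) = 1, we may cancel 51 to get x_1 ≡ x_2 (mod 91).
We now compute 51⁻¹ mod 91 explicitly. Euclid's algorithm: 91 = 1·51 + 40, 51 = 1·40 + 11, 40 = 3·11 + 7, 11 = 1·7 + 4, 7 = 1·4 + 3, 4 = 1·3 + 1; back-substituting gives 1 = 25·51 − 14·91, so 51⁻¹ ≡ 25 (mod 91).
For any y ∈ ℤ/91ℤ, x = 25(y − 36) mod 91 satisfies σ(x) = 51·25(y − 36) + 36 ≡ y (since 51·25 ≡ 1 mod 91). So every y has a preimage.
So σ is bijective.
Since σ is bijective, we compute σ⁻¹(73): solve 51x + 36 ≡ 73 (mod 91), i.e. 51x ≡ 37 (mod 91).
Multiplying by 51⁻¹ = 25 gives x ≡ 25·37 = 925 = 10·91 + 15 ≡ 15 (mod 91).
Check: σ(15) = 51·15 + 36 = 801 = 8·91 + 73 ≡ 73 (mod 91).

15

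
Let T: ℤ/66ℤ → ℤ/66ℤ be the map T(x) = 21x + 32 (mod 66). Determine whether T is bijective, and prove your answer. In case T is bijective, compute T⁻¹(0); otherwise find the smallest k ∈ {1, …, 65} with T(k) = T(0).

We have gcd(21, 66) = 3 > 1. Taking x_1 = 0 and x_2 = 22: T(0) = 32 and T(22) = 21·22 + 32 = 494 ≡ 32 (mod 66).
So T(0) = T(22) while 0 ≠ 22, therefore T is not injective, hence not bijective.
Since T is not bijective, we find the least positive k with T(k) = T(0): this means 21k ≡ 0 (mod 66), i.e. 66 ∣ 21k. Since gcd(21, 66) = 3, dividing through by 3 this holds exactly when 22 ∣ 7k, and as gcd(7, 22) = 1, exactly when 22 ∣ k.
The smallest positive such k is 22.

22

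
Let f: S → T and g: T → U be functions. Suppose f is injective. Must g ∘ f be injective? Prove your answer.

not injective

No. Take S = T = U = {1, 2}, f = identity (injective), and g(x) = 1 for every x.
Then (g ∘ f)(1) = 1 = (g ∘ f)(2) with 1 ≠ 2, so g ∘ f is not injective.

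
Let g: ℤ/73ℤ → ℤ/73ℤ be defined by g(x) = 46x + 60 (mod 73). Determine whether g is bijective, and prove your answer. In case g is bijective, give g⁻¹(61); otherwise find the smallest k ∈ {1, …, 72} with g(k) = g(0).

Suppose g(s) = g(t) in ℤ/73ℤ. Then 46s + 60 ≡ 46t + 60 (mod 73), therefore 46(s − t) ≡ 0 (mod 73).
Since gcd(46, 73) = 1, 46 is invertible modulo 73, therefore s − t ≡ 0 (mod 73), i.e. s = t.
We now compute 46⁻¹ mod 73 explicitly. Euclid's algorithm: 73 = 1·46 + 27, 46 = 1·27 + 19, 27 = 1·19 + 8, 19 = 2·8 + 3, 8 = 2·3 + 2, 3 = 1·2 + 1; back-substituting gives 1 = 27·46 − 17·73, so 46⁻¹ ≡ 27 (mod 73).
For any y ∈ ℤ/73ℤ, x = 27(y − 60) mod 73 satisfies g(x) = 46·27(y − 60) + 60 ≡ y (since 46·27 ≡ 1 mod 73). So every y has a preimage.
Therefore g is bijective.
Since g is bijective, we compute g⁻¹(61): solve 46x + 60 ≡ 61 (mod 73), i.e. 46x ≡ 1 (mod 73).
Multiplying by 46⁻¹ = 27 gives x ≡ 27·1 = 27 ≡ 27 (mod 73).
Check: g(27) = 46·27 + 60 = 1302 = 17·73 + 61 ≡ 61 (mod 73).

27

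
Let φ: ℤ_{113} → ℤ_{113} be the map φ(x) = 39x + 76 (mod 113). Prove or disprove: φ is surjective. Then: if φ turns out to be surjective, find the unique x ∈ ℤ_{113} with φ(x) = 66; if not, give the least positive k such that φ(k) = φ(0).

49

Since gcd(39, 113) = 1, 39 is invertible modulo 113. Euclid's algorithm: 113 = 2·39 + 35, 39 = 1·35 + 4, 35 = 8·4 + 3, 4 = 1·3 + 1; back-substituting gives 1 = 29·39 − 10·113, so 39⁻¹ ≡ 29 (mod 113).
For any y ∈ ℤ_{113}, x = 29(y − 76) mod 113 satisfies φ(x) = 39·29(y − 76) + 76 ≡ y (since 39·29 ≡ 1 mod 113). So every y has a preimage.
Therefore φ is surjective.
Since φ is surjective, we compute φ⁻¹(66): solve 39x + 76 ≡ 66 (mod 113), i.e. 39x ≡ 103 (mod 113).
Multiplying by 39⁻¹ = 29 gives x ≡ 29·103 = 2987 = 26·113 + 49 ≡ 49 (mod 113).
Check: φ(49) = 39·49 + 76 = 1987 = 17·113 + 66 ≡ 66 (mod 113).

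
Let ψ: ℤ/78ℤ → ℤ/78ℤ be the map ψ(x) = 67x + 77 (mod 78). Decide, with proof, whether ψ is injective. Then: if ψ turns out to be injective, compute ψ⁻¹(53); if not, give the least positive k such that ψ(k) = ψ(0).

If ψ(a) = ψ(b), then 67a ≡ 67b (mod 78). Because gcd(67, 78) = 1, we may cancel 67 to get a ≡ b (mod 78).
Therefore ψ is injective.
We now compute 67⁻¹ mod 78 explicitly. Euclid's algorithm: 78 = 1·67 + 11, 67 = 6·11 + 1; back-substituting gives 1 = 7·67 − 6·78, so 67⁻¹ ≡ 7 (mod 78).
Since ψ is injective, we compute ψ⁻¹(53): solve 67x + 77 ≡ 53 (mod 78), i.e. 67x ≡ 54 (mod 78).
Multiplying by 67⁻¹ = 7 gives x ≡ 7·54 = 378 = 4·78 + 66 ≡ 66 (mod 78).
Check: ψ(66) = 67·66 + 77 = 4499 = 57·78 + 53 ≡ 53 (mod 78).

66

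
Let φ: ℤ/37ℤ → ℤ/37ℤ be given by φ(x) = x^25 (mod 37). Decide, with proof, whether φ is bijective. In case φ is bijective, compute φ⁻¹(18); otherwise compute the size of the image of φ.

32

Since 37 is prime, the nonzero elements of ℤ/37ℤ form a cyclic group of order 36.
As gcd(25, 36) = 1, raising to the 25th power is a bijection on this group: if s^25 ≡ t^25 then (st^{−1})^25 = 1, and the only element of order dividing gcd(25, 36) = 1 is 1, so s = t.
With φ(0) = 0 this makes φ injective on all of ℤ/37ℤ, hence bijective (finite equal-size domain and codomain). In particular φ is bijective.
Since φ is bijective, we find the preimage of 18. The inverse of x ↦ x^25 on (ℤ/37ℤ)^× is x ↦ x^13, because 25·13 = 325 = 9·36 + 1 ≡ 1 (mod 36) and x^{36} = 1 for x ≠ 0 (Fermat). So φ⁻¹(18) = 18^13 mod 37.
Repeated squaring mod 37: 18^1 ≡ 18, 18^2 ≡ 18² = 324 ≡ 28, 18^4 ≡ 28² = 784 ≡ 7, 18^8 ≡ 7² = 49 ≡ 12. Since 13 = 8 + 4 + 1, 18^13 ≡ 12·7·18: 12·7 = 84 ≡ 10, then 10·18 = 180 ≡ 32. So 18^13 ≡ 32 (mod 37).
Hence φ⁻¹(18) = 32.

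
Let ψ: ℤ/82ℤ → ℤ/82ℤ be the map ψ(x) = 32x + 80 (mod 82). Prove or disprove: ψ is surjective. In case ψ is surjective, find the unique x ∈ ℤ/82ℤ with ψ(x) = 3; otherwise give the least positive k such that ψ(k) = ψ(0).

41

Since gcd(32, 82) = 2, we have 32x ≡ 0 (mod 2) for all x, so ψ(x) ≡ 0 (mod 2).
But 1 ≢ 0 (mod 2), so 1 ∈ ℤ/82ℤ has no preimage. Hence ψ is not surjective.
Since ψ is not surjective, we find the least positive k with ψ(k) = ψ(0): this means 32k ≡ 0 (mod 82), i.e. 82 ∣ 32k. Since gcd(32, 82) = 2, dividing through by 2 this holds exactly when 41 ∣ 16k, and as gcd(16, 41) = 1, exactly when 41 ∣ k.
The smallest positive such k is 41.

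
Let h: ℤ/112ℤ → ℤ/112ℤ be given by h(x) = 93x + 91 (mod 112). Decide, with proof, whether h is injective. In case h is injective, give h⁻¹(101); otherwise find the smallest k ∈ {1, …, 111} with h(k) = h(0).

82

If h(a) = h(b), then 93a ≡ 93b (mod 112). Because gcd(93, 112) = 1, we may cancel 93 to get a ≡ b (mod 112).
Therefore h is injective.
We now compute 93⁻¹ mod 112 explicitly. Euclid's algorithm: 112 = 1·93 + 19, 93 = 4·19 + 17, 19 = 1·17 + 2, 17 = 8·2 + 1; back-substituting gives 1 = 53·93 − 44·112, so 93⁻¹ ≡ 53 (mod 112).
Since h is injective, we compute h⁻¹(101): solve 93x + 91 ≡ 101 (mod 112), i.e. 93x ≡ 10 (mod 112).
Multiplying by 93⁻¹ = 53 gives x ≡ 53·10 = 530 = 4·112 + 82 ≡ 82 (mod 112).
Check: h(82) = 93·82 + 91 = 7717 = 68·112 + 101 ≡ 101 (mod 112).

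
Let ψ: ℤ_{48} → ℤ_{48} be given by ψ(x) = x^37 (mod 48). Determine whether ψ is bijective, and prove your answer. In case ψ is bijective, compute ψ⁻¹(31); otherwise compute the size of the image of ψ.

27

ψ(0) = 0^37 = 0.
ψ(6): Repeated squaring mod 48: 6^1 ≡ 6, 6^2 ≡ 6² = 36, 6^4 ≡ 36² = 1296 ≡ 0, 6^8 ≡ 0² = 0, 6^16 ≡ 0² = 0, 6^32 ≡ 0² = 0. Since 37 = 32 + 4 + 1, 6^37 ≡ 0·0·6: 0·0 = 0, then 0·6 = 0. So 6^37 ≡ 0 (mod 48).
So ψ(0) = ψ(6) = 0 while 0 ≠ 6, thus ψ is not injective, hence not bijective.
Since ψ is not bijective, we determine |image(ψ)|. Computing x^37 mod 48 for each x (by repeated squaring, reducing mod 48 at every step), the values ψ(0), ψ(1), …, ψ(47) are: 0, 1, 32, 3, 16, 5, 0, 7, 32, 9, 16, 11, 0, 13, 32, 15, 16, 17, 0, 19, 32, 21, 16, 23, 0, 25, 32, 27, 16, 29, 0, 31, 32, 33, 16, 35, 0, 37, 32, 39, 16, 41, 0, 43, 32, 45, 16, 47.
The distinct values are {0, 1, 3, 5, 7, 9, 11, 13, 15, 16, 17, 19, 21, 23, 25, 27, 29, 31, 32, 33, 35, 37, 39, 41, 43, 45, 47}; there are 27 of them.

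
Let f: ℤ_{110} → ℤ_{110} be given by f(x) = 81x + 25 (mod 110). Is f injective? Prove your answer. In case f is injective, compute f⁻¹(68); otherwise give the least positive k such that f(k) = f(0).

63

Recall: injectivity means: for all u, v in the domain, f(u) = f(v) implies u = v.
Suppose f(u) = f(v) in ℤ_{110}. Then 81u + 25 ≡ 81v + 25 (mod 110), hence 81(u − v) ≡ 0 (mod 110).
Since gcd(81, 110) = 1, 81 is invertible modulo 110, thus u − v ≡ 0 (mod 110), i.e. u = v.
Hence f is injective.
We now compute 81⁻¹ mod 110 explicitly. Euclid's algorithm: 110 = 1·81 + 29, 81 = 2·29 + 23, 29 = 1·23 + 6, 23 = 3·6 + 5, 6 = 1·5 + 1; back-substituting gives 1 = 91·81 − 67·110, so 81⁻¹ ≡ 91 (mod 110).
Since f is injective, we compute f⁻¹(68): solve 81x + 25 ≡ 68 (mod 110), i.e. 81x ≡ 43 (mod 110).
Multiplying by 81⁻¹ = 91 gives x ≡ 91·43 = 3913 = 35·110 + 63 ≡ 63 (mod 110).
Check: f(63) = 81·63 + 25 = 5128 = 46·110 + 68 ≡ 68 (mod 110).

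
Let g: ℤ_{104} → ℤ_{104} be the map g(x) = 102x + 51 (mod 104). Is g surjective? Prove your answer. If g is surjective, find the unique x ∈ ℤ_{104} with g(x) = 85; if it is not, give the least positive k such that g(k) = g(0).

Since gcd(102, 104) = 2, we have 102x ≡ 0 (mod 2) for all x, so g(x) ≡ 1 (mod 2).
But 0 ≢ 1 (mod 2), so 0 ∈ ℤ_{104} has no preimage. So g is not surjective.
Since g is not surjective, we find the least positive k with g(k) = g(0): this means 102k ≡ 0 (mod 104), i.e. 104 ∣ 102k. Since gcd(102, 104) = 2, dividing through by 2 this holds exactly when 52 ∣ 51k, and as gcd(51, 52) = 1, exactly when 52 ∣ k.
The smallest positive such k is 52.

52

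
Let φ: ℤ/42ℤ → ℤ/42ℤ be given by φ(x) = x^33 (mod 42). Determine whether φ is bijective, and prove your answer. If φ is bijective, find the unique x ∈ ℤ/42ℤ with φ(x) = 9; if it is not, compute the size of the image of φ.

18

φ(2): Repeated squaring mod 42: 2^1 ≡ 2, 2^2 ≡ 2² = 4, 2^4 ≡ 4² = 16, 2^8 ≡ 16² = 256 ≡ 4, 2^16 ≡ 4² = 16, 2^32 ≡ 16² = 256 ≡ 4. Since 33 = 32 + 1, 2^33 ≡ 4·2: 4·2 = 8. So 2^33 ≡ 8 (mod 42).
φ(8): Repeated squaring mod 42: 8^1 ≡ 8, 8^2 ≡ 8² = 64 ≡ 22, 8^4 ≡ 22² = 484 ≡ 22, 8^8 ≡ 22² = 484 ≡ 22, 8^16 ≡ 22² = 484 ≡ 22, 8^32 ≡ 22² = 484 ≡ 22. Since 33 = 32 + 1, 8^33 ≡ 22·8: 22·8 = 176 ≡ 8. So 8^33 ≡ 8 (mod 42).
So φ(2) = φ(8) = 8 while 2 ≠ 8, so φ is not injective, hence not bijective.
Since φ is not bijective, we determine |image(φ)|. Computing x^33 mod 42 for each x (by repeated squaring, reducing mod 42 at every step), the values φ(0), φ(1), …, φ(41) are: 0, 1, 8, 27, 22, 41, 6, 7, 8, 15, 34, 29, 6, 13, 14, 15, 22, 41, 36, 13, 20, 21, 22, 29, 6, 1, 20, 27, 28, 29, 36, 13, 8, 27, 34, 35, 36, 1, 20, 15, 34, 41.
The distinct values are {0, 1, 6, 7, 8, 13, 14, 15, 20, 21, 22, 27, 28, 29, 34, 35, 36, 41}; there are 18 of them.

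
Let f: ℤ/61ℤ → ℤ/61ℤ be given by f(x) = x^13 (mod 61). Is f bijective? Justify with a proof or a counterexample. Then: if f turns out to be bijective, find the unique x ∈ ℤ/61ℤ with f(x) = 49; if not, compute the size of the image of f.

19

Since 61 is prime, the nonzero elements of ℤ/61ℤ form a cyclic group of order 60.
As gcd(13, 60) = 1, raising to the 13th power is a bijection on this group: if u^13 ≡ v^13 then (uv^{−1})^13 = 1, and the only element of order dividing gcd(13, 60) = 1 is 1, so u = v.
With f(0) = 0 this makes f injective on all of ℤ/61ℤ, hence bijective (finite equal-size domain and codomain). In particular f is bijective.
Since f is bijective, we find the preimage of 49. The inverse of x ↦ x^13 on (ℤ/61ℤ)^× is x ↦ x^37, because 13·37 = 481 = 8·60 + 1 ≡ 1 (mod 60) and x^{60} = 1 for x ≠ 0 (Fermat). So f⁻¹(49) = 49^37 mod 61.
Repeated squaring mod 61: 49^1 ≡ 49, 49^2 ≡ 49² = 2401 ≡ 22, 49^4 ≡ 22² = 484 ≡ 57, 49^8 ≡ 57² = 3249 ≡ 16, 49^16 ≡ 16² = 256 ≡ 12, 49^32 ≡ 12² = 144 ≡ 22. Since 37 = 32 + 4 + 1, 49^37 ≡ 22·57·49: 22·57 = 1254 ≡ 34, then 34·49 = 1666 ≡ 19. So 49^37 ≡ 19 (mod 61).
Hence f⁻¹(49) = 19.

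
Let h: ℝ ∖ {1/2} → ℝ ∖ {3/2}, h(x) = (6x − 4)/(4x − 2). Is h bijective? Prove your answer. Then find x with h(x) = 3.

Suppose h(s) = h(t). Cross-multiplying: (6s − 4)(4t − 2) = (6t − 4)(4s − 2).
Expanding both sides and cancelling the symmetric terms leaves 4·(s − t) = 0. Since 4 ≠ 0, s = t. Thus h is injective.
For any y ≠ 3/2, solving y(4x − 2) = 6x − 4 for x gives a well-defined x ≠ 1/2. So h is surjective.
Hence h is bijective.
Solving h(x) = 3: cross-multiplying gives 6x − 4 = 3(4x − 2), which rearranges to −6x = −2, so x = 1/3.

1/3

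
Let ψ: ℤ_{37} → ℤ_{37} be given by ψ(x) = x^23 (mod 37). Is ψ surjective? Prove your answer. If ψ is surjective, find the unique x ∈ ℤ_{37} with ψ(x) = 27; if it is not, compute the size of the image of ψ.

Since 37 is prime, the nonzero elements of ℤ_{37} form a cyclic group of order 36.
As gcd(23, 36) = 1, raising to the 23rd power is a bijection on this group: if s^23 ≡ t^23 then (st^{−1})^23 = 1, and the only element of order dividing gcd(23, 36) = 1 is 1, so s = t.
With ψ(0) = 0 this makes ψ injective on all of ℤ_{37}, hence bijective (finite equal-size domain and codomain). In particular ψ is surjective.
Since ψ is surjective, we find the preimage of 27. The inverse of x ↦ x^23 on (ℤ_{37})^× is x ↦ x^11, because 23·11 = 253 = 7·36 + 1 ≡ 1 (mod 36) and x^{36} = 1 for x ≠ 0 (Fermat). So ψ⁻¹(27) = 27^11 mod 37.
Repeated squaring mod 37: 27^1 ≡ 27, 27^2 ≡ 27² = 729 ≡ 26, 27^4 ≡ 26² = 676 ≡ 10, 27^8 ≡ 10² = 100 ≡ 26. Since 11 = 8 + 2 + 1, 27^11 ≡ 26·26·27: 26·26 = 676 ≡ 10, then 10·27 = 270 ≡ 11. So 27^11 ≡ 11 (mod 37).
Hence ψ⁻¹(27) = 11.

11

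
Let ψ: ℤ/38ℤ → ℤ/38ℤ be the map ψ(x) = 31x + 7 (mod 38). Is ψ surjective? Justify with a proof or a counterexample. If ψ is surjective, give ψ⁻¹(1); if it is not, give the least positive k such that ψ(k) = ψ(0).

Since gcd(31, 38) = 1, 31 is invertible modulo 38. Euclid's algorithm: 38 = 1·31 + 7, 31 = 4·7 + 3, 7 = 2·3 + 1; back-substituting gives 1 = 27·31 − 22·38, so 31⁻¹ ≡ 27 (mod 38).
Then y ↦ 27(y − 7) is a two-sided inverse to ψ, so every y ∈ ℤ/38ℤ has a preimage.
So ψ is surjective.
Since ψ is surjective, we find ψ⁻¹(1): we need 31x ≡ 1 − 7 ≡ 32 (mod 38). Using 31⁻¹ = 27: x ≡ 27·32 = 864 = 22·38 + 28, so x = 28.
Check: ψ(28) = 31·28 + 7 = 875 = 23·38 + 1 ≡ 1 (mod 38).

28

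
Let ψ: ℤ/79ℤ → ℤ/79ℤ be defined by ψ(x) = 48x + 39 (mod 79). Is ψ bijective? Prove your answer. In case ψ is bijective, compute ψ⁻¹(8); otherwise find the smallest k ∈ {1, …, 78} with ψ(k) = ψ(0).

1

Suppose ψ(u) = ψ(v) in ℤ/79ℤ. Then 48u + 39 ≡ 48v + 39 (mod 79), therefore 48(u − v) ≡ 0 (mod 79).
Since gcd(48, 79) = 1, 48 is invertible modulo 79, so u − v ≡ 0 (mod 79), i.e. u = v.
We now compute 48⁻¹ mod 79 explicitly. Euclid's algorithm: 79 = 1·48 + 31, 48 = 1·31 + 17, 31 = 1·17 + 14, 17 = 1·14 + 3, 14 = 4·3 + 2, 3 = 1·2 + 1; back-substituting gives 1 = 28·48 − 17·79, so 48⁻¹ ≡ 28 (mod 79).
Then y ↦ 28(y − 39) is a two-sided inverse to ψ, so every y ∈ ℤ/79ℤ has a preimage.
Therefore ψ is bijective.
Since ψ is bijective, we compute ψ⁻¹(8): solve 48x + 39 ≡ 8 (mod 79), i.e. 48x ≡ 48 (mod 79).
Multiplying by 48⁻¹ = 28 gives x ≡ 28·48 = 1344 = 17·79 + 1 ≡ 1 (mod 79).
Check: ψ(1) = 48·1 + 39 = 87 = 1·79 + 8 ≡ 8 (mod 79).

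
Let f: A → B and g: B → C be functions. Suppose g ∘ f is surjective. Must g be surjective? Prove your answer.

surjective

Let c ∈ C. Since g ∘ f is surjective, some a ∈ A has g(f(a)) = c. Then b = f(a) ∈ B satisfies g(b) = c. So g is surjective.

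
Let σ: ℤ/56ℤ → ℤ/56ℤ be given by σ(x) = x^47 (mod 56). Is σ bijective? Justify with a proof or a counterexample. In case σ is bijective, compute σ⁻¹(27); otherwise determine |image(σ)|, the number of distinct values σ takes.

σ(0) = 0^47 = 0.
σ(14): Repeated squaring mod 56: 14^1 ≡ 14, 14^2 ≡ 14² = 196 ≡ 28, 14^4 ≡ 28² = 784 ≡ 0, 14^8 ≡ 0² = 0, 14^16 ≡ 0² = 0, 14^32 ≡ 0² = 0. Since 47 = 32 + 8 + 4 + 2 + 1, 14^47 ≡ 0·0·0·28·14: 0·0 = 0, then 0·0 = 0, then 0·28 = 0, then 0·14 = 0. So 14^47 ≡ 0 (mod 56).
So σ(0) = σ(14) = 0 while 0 ≠ 14, hence σ is not injective, hence not bijective.
Since σ is not bijective, we determine |image(σ)|. Computing x^47 mod 56 for each x (by repeated squaring, reducing mod 56 at every step), the values σ(0), σ(1), …, σ(55) are: 0, 1, 32, 19, 16, 45, 48, 7, 8, 25, 40, 51, 24, 13, 0, 15, 32, 33, 16, 3, 48, 21, 8, 39, 40, 9, 24, 27, 0, 29, 32, 47, 16, 17, 48, 35, 8, 53, 40, 23, 24, 41, 0, 43, 32, 5, 16, 31, 48, 49, 8, 11, 40, 37, 24, 55.
The distinct values are {0, 1, 3, 5, 7, 8, 9, 11, 13, 15, 16, 17, 19, 21, 23, 24, 25, 27, 29, 31, 32, 33, 35, 37, 39, 40, 41, 43, 45, 47, 48, 49, 51, 53, 55}; there are 35 of them.

35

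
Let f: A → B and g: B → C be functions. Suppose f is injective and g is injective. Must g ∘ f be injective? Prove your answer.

injective

Suppose (g ∘ f)(s) = (g ∘ f)(t), i.e. g(f(s)) = g(f(t)).
Since g is injective, f(s) = f(t). Since f is injective, s = t. Hence g ∘ f is injective.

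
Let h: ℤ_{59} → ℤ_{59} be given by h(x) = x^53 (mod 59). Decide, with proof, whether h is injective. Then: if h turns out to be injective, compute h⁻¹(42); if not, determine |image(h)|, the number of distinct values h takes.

Since 59 is prime, the nonzero elements of ℤ_{59} form a cyclic group of order 58.
As gcd(53, 58) = 1, raising to the 53rd power is a bijection on this group: if s^53 ≡ t^53 then (st^{−1})^53 = 1, and the only element of order dividing gcd(53, 58) = 1 is 1, so s = t.
With h(0) = 0 this makes h injective on all of ℤ_{59}, hence bijective (finite equal-size domain and codomain). In particular h is injective.
Since h is injective, we find the preimage of 42. The inverse of x ↦ x^53 on (ℤ_{59})^× is x ↦ x^23, because 53·23 = 1219 = 21·58 + 1 ≡ 1 (mod 58) and x^{58} = 1 for x ≠ 0 (Fermat). So h⁻¹(42) = 42^23 mod 59.
Repeated squaring mod 59: 42^1 ≡ 42, 42^2 ≡ 42² = 1764 ≡ 53, 42^4 ≡ 53² = 2809 ≡ 36, 42^8 ≡ 36² = 1296 ≡ 57, 42^16 ≡ 57² = 3249 ≡ 4. Since 23 = 16 + 4 + 2 + 1, 42^23 ≡ 4·36·53·42: 4·36 = 144 ≡ 26, then 26·53 = 1378 ≡ 21, then 21·42 = 882 ≡ 56. So 42^23 ≡ 56 (mod 59).
Hence h⁻¹(42) = 56.

56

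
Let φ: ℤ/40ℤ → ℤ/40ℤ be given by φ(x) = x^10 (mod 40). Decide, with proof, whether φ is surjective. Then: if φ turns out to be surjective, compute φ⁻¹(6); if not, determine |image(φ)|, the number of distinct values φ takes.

φ(4): Repeated squaring mod 40: 4^1 ≡ 4, 4^2 ≡ 4² = 16, 4^4 ≡ 16² = 256 ≡ 16, 4^8 ≡ 16² = 256 ≡ 16. Since 10 = 8 + 2, 4^10 ≡ 16·16: 16·16 = 256 ≡ 16. So 4^10 ≡ 16 (mod 40).
φ(6): Repeated squaring mod 40: 6^1 ≡ 6, 6^2 ≡ 6² = 36, 6^4 ≡ 36² = 1296 ≡ 16, 6^8 ≡ 16² = 256 ≡ 16. Since 10 = 8 + 2, 6^10 ≡ 16·36: 16·36 = 576 ≡ 16. So 6^10 ≡ 16 (mod 40).
So φ(4) = φ(6) = 16 while 4 ≠ 6, therefore φ is not injective.
A non-injective map from the 40-element set ℤ/40ℤ to itself takes at most 39 distinct values, so it cannot be surjective. Hence φ is not surjective.
Since φ is not surjective, we determine |image(φ)|. Computing x^10 mod 40 for each x (by repeated squaring, reducing mod 40 at every step), the values φ(0), φ(1), …, φ(39) are: 0, 1, 24, 9, 16, 25, 16, 9, 24, 1, 0, 1, 24, 9, 16, 25, 16, 9, 24, 1, 0, 1, 24, 9, 16, 25, 16, 9, 24, 1, 0, 1, 24, 9, 16, 25, 16, 9, 24, 1.
The distinct values are {0, 1, 9, 16, 24, 25}; there are 6 of them.

6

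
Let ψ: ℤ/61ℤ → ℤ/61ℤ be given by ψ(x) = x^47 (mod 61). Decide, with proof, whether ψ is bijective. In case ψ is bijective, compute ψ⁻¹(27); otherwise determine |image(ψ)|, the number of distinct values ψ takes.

41

Since 61 is prime, the nonzero elements of ℤ/61ℤ form a cyclic group of order 60.
As gcd(47, 60) = 1, raising to the 47th power is a bijection on this group: if a^47 ≡ b^47 then (ab^{−1})^47 = 1, and the only element of order dividing gcd(47, 60) = 1 is 1, so a = b.
With ψ(0) = 0 this makes ψ injective on all of ℤ/61ℤ, hence bijective (finite equal-size domain and codomain). In particular ψ is bijective.
Since ψ is bijective, we find the preimage of 27. The inverse of x ↦ x^47 on (ℤ/61ℤ)^× is x ↦ x^23, because 47·23 = 1081 = 18·60 + 1 ≡ 1 (mod 60) and x^{60} = 1 for x ≠ 0 (Fermat). So ψ⁻¹(27) = 27^23 mod 61.
Repeated squaring mod 61: 27^1 ≡ 27, 27^2 ≡ 27² = 729 ≡ 58, 27^4 ≡ 58² = 3364 ≡ 9, 27^8 ≡ 9² = 81 ≡ 20, 27^16 ≡ 20² = 400 ≡ 34. Since 23 = 16 + 4 + 2 + 1, 27^23 ≡ 34·9·58·27: 34·9 = 306 ≡ 1, then 1·58 = 58, then 58·27 = 1566 ≡ 41. So 27^23 ≡ 41 (mod 61).
Hence ψ⁻¹(27) = 41.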